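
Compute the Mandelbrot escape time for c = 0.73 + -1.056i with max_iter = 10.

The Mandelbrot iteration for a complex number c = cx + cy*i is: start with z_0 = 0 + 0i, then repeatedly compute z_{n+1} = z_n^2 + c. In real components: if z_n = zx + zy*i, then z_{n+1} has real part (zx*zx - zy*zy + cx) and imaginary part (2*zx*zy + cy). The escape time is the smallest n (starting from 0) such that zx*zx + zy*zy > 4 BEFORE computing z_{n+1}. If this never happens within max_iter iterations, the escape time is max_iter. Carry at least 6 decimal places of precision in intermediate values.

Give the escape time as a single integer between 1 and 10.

z_0 = 0 + 0i, c = 0.7300 + -1.0560i
Iter 1: z = 0.7300 + -1.0560i, |z|^2 = 1.6480
Iter 2: z = 0.1478 + -2.5978i, |z|^2 = 6.7702
Escaped at iteration 2

Answer: 2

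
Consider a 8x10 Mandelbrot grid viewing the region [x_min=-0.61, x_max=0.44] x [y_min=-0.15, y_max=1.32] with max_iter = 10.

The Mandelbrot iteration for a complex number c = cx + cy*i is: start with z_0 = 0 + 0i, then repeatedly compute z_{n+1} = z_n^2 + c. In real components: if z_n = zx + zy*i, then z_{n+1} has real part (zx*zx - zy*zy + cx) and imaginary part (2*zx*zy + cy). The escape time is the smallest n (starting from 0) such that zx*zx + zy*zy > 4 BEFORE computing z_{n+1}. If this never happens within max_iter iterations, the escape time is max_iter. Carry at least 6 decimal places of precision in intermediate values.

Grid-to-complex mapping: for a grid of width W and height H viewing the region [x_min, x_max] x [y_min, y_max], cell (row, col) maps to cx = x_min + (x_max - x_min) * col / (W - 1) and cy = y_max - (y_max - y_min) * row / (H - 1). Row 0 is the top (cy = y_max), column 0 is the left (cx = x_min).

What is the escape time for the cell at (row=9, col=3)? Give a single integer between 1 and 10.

Answer: 10

Derivation:
z_0 = 0 + 0i, c = -0.1600 + -0.1500i
Iter 1: z = -0.1600 + -0.1500i, |z|^2 = 0.0481
Iter 2: z = -0.1569 + -0.1020i, |z|^2 = 0.0350
Iter 3: z = -0.1458 + -0.1180i, |z|^2 = 0.0352
Iter 4: z = -0.1527 + -0.1156i, |z|^2 = 0.0367
Iter 5: z = -0.1501 + -0.1147i, |z|^2 = 0.0357
Iter 6: z = -0.1506 + -0.1156i, |z|^2 = 0.0361
Iter 7: z = -0.1507 + -0.1152i, |z|^2 = 0.0360
Iter 8: z = -0.1506 + -0.1153i, |z|^2 = 0.0360
Iter 9: z = -0.1506 + -0.1153i, |z|^2 = 0.0360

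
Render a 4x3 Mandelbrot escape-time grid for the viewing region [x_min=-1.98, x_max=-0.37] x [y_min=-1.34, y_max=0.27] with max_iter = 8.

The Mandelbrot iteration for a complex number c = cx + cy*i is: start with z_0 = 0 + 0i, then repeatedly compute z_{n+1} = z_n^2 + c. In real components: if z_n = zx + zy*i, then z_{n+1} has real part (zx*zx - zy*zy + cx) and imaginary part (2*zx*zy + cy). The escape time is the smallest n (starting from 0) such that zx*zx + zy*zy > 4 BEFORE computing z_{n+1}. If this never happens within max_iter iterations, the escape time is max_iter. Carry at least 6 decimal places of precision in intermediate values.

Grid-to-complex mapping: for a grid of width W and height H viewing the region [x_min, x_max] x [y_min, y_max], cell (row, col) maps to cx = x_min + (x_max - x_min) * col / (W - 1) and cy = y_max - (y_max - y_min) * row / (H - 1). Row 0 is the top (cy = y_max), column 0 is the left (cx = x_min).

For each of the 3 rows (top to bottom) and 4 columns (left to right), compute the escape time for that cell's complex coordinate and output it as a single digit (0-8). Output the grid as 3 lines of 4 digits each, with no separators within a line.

(row=0, col=0): c = -1.9800 + 0.2700i → escape time 2
(row=0, col=1): c = -1.4433 + 0.2700i → escape time 5
(row=0, col=2): c = -0.9067 + 0.2700i → escape time 8
(row=0, col=3): c = -0.3700 + 0.2700i → escape time 8
(row=1, col=0): c = -1.9800 + -0.5350i → escape time 1
(row=1, col=1): c = -1.4433 + -0.5350i → escape time 3
(row=1, col=2): c = -0.9067 + -0.5350i → escape time 5
(row=1, col=3): c = -0.3700 + -0.5350i → escape time 8
(row=2, col=0): c = -1.9800 + -1.3400i → escape time 1
(row=2, col=1): c = -1.4433 + -1.3400i → escape time 2
(row=2, col=2): c = -0.9067 + -1.3400i → escape time 2
(row=2, col=3): c = -0.3700 + -1.3400i → escape time 2

Answer: 2588
1358
1222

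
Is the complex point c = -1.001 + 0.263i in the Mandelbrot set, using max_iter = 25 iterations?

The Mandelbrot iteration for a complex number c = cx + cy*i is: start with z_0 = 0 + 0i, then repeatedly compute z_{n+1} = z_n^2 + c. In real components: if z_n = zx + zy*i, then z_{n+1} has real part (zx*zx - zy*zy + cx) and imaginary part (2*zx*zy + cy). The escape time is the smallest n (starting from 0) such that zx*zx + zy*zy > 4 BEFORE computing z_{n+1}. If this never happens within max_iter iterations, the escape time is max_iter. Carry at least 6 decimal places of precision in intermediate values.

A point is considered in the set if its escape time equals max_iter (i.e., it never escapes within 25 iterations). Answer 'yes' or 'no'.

z_0 = 0 + 0i, c = -1.0010 + 0.2630i
Iter 1: z = -1.0010 + 0.2630i, |z|^2 = 1.0712
Iter 2: z = -0.0682 + -0.2635i, |z|^2 = 0.0741
Iter 3: z = -1.0658 + 0.2989i, |z|^2 = 1.2253
Iter 4: z = 0.0456 + -0.3742i, |z|^2 = 0.1421
Iter 5: z = -1.1389 + 0.2289i, |z|^2 = 1.3496
Iter 6: z = 0.2438 + -0.2584i, |z|^2 = 0.1262
Iter 7: z = -1.0083 + 0.1370i, |z|^2 = 1.0355
Iter 8: z = -0.0030 + -0.0133i, |z|^2 = 0.0002
Iter 9: z = -1.0012 + 0.2631i, |z|^2 = 1.0715
Iter 10: z = -0.0679 + -0.2638i, |z|^2 = 0.0742
Iter 11: z = -1.0660 + 0.2988i, |z|^2 = 1.2256
Iter 12: z = 0.0460 + -0.3740i, |z|^2 = 0.1420
Iter 13: z = -1.1388 + 0.2286i, |z|^2 = 1.3491
Iter 14: z = 0.2436 + -0.2576i, |z|^2 = 0.1257
Iter 15: z = -1.0080 + 0.1375i, |z|^2 = 1.0350
Iter 16: z = -0.0038 + -0.0142i, |z|^2 = 0.0002
Iter 17: z = -1.0012 + 0.2631i, |z|^2 = 1.0716
Iter 18: z = -0.0678 + -0.2638i, |z|^2 = 0.0742
Iter 19: z = -1.0660 + 0.2988i, |z|^2 = 1.2257
Iter 20: z = 0.0461 + -0.3741i, |z|^2 = 0.1420
Iter 21: z = -1.1388 + 0.2285i, |z|^2 = 1.3491
Iter 22: z = 0.2436 + -0.2575i, |z|^2 = 0.1256
Iter 23: z = -1.0079 + 0.1375i, |z|^2 = 1.0349
Iter 24: z = -0.0040 + -0.0143i, |z|^2 = 0.0002
Did not escape in 25 iterations → in set

Answer: yes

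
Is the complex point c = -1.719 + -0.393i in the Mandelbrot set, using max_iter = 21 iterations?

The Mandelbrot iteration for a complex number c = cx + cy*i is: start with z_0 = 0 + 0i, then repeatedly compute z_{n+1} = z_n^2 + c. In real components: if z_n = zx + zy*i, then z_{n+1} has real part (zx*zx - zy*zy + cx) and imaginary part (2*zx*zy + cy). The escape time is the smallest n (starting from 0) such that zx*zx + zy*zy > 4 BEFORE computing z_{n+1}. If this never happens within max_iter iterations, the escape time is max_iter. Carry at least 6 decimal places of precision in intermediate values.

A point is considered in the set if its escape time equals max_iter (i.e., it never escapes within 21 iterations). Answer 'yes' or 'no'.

Answer: no

Derivation:
z_0 = 0 + 0i, c = -1.7190 + -0.3930i
Iter 1: z = -1.7190 + -0.3930i, |z|^2 = 3.1094
Iter 2: z = 1.0815 + 0.9581i, |z|^2 = 2.0877
Iter 3: z = -1.4674 + 1.6795i, |z|^2 = 4.9737
Escaped at iteration 3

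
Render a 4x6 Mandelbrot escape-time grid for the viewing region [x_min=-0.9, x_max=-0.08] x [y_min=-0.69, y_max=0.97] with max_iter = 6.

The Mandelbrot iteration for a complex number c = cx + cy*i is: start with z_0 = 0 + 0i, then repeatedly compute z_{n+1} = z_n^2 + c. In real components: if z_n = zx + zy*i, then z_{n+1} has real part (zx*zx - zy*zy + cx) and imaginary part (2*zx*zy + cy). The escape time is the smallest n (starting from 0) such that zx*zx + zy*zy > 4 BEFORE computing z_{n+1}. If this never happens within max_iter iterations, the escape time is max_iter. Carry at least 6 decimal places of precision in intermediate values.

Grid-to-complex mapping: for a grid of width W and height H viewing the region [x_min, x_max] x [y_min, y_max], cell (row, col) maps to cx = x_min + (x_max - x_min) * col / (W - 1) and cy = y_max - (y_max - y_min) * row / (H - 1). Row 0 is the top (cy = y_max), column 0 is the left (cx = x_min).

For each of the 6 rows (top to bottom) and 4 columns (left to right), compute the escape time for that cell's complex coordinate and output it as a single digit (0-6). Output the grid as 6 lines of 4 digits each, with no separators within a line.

(row=0, col=0): c = -0.9000 + 0.9700i → escape time 3
(row=0, col=1): c = -0.6267 + 0.9700i → escape time 4
(row=0, col=2): c = -0.3533 + 0.9700i → escape time 5
(row=0, col=3): c = -0.0800 + 0.9700i → escape time 6
(row=1, col=0): c = -0.9000 + 0.6380i → escape time 4
(row=1, col=1): c = -0.6267 + 0.6380i → escape time 6
(row=1, col=2): c = -0.3533 + 0.6380i → escape time 6
(row=1, col=3): c = -0.0800 + 0.6380i → escape time 6
(row=2, col=0): c = -0.9000 + 0.3060i → escape time 6
(row=2, col=1): c = -0.6267 + 0.3060i → escape time 6
(row=2, col=2): c = -0.3533 + 0.3060i → escape time 6
(row=2, col=3): c = -0.0800 + 0.3060i → escape time 6
(row=3, col=0): c = -0.9000 + -0.0260i → escape time 6
(row=3, col=1): c = -0.6267 + -0.0260i → escape time 6
(row=3, col=2): c = -0.3533 + -0.0260i → escape time 6
(row=3, col=3): c = -0.0800 + -0.0260i → escape time 6
(row=4, col=0): c = -0.9000 + -0.3580i → escape time 6
(row=4, col=1): c = -0.6267 + -0.3580i → escape time 6
(row=4, col=2): c = -0.3533 + -0.3580i → escape time 6
(row=4, col=3): c = -0.0800 + -0.3580i → escape time 6
(row=5, col=0): c = -0.9000 + -0.6900i → escape time 4
(row=5, col=1): c = -0.6267 + -0.6900i → escape time 6
(row=5, col=2): c = -0.3533 + -0.6900i → escape time 6
(row=5, col=3): c = -0.0800 + -0.6900i → escape time 6

Answer: 3456
4666
6666
6666
6666
4666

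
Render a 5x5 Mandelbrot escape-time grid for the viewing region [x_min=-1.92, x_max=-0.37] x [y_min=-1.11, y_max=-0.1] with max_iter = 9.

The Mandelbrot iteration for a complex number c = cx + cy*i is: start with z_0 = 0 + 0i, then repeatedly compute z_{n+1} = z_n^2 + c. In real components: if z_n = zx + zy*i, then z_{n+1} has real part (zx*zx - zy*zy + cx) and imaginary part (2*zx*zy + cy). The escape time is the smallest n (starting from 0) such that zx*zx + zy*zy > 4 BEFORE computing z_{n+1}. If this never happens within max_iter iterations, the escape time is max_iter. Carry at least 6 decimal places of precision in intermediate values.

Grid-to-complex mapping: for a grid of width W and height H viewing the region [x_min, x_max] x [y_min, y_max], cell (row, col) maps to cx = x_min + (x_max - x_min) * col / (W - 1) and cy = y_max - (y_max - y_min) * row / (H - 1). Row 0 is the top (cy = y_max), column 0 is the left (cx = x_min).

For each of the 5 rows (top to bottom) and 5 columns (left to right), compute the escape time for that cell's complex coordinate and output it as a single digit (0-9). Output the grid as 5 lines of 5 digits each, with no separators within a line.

Answer: 47999
34899
13469
13346
12334

Derivation:
(row=0, col=0): c = -1.9200 + -0.1000i → escape time 4
(row=0, col=1): c = -1.5325 + -0.1000i → escape time 7
(row=0, col=2): c = -1.1450 + -0.1000i → escape time 9
(row=0, col=3): c = -0.7575 + -0.1000i → escape time 9
(row=0, col=4): c = -0.3700 + -0.1000i → escape time 9
(row=1, col=0): c = -1.9200 + -0.3525i → escape time 3
(row=1, col=1): c = -1.5325 + -0.3525i → escape time 4
(row=1, col=2): c = -1.1450 + -0.3525i → escape time 8
(row=1, col=3): c = -0.7575 + -0.3525i → escape time 9
(row=1, col=4): c = -0.3700 + -0.3525i → escape time 9
(row=2, col=0): c = -1.9200 + -0.6050i → escape time 1
(row=2, col=1): c = -1.5325 + -0.6050i → escape time 3
(row=2, col=2): c = -1.1450 + -0.6050i → escape time 4
(row=2, col=3): c = -0.7575 + -0.6050i → escape time 6
(row=2, col=4): c = -0.3700 + -0.6050i → escape time 9
(row=3, col=0): c = -1.9200 + -0.8575i → escape time 1
(row=3, col=1): c = -1.5325 + -0.8575i → escape time 3
(row=3, col=2): c = -1.1450 + -0.8575i → escape time 3
(row=3, col=3): c = -0.7575 + -0.8575i → escape time 4
(row=3, col=4): c = -0.3700 + -0.8575i → escape time 6
(row=4, col=0): c = -1.9200 + -1.1100i → escape time 1
(row=4, col=1): c = -1.5325 + -1.1100i → escape time 2
(row=4, col=2): c = -1.1450 + -1.1100i → escape time 3
(row=4, col=3): c = -0.7575 + -1.1100i → escape time 3
(row=4, col=4): c = -0.3700 + -1.1100i → escape time 4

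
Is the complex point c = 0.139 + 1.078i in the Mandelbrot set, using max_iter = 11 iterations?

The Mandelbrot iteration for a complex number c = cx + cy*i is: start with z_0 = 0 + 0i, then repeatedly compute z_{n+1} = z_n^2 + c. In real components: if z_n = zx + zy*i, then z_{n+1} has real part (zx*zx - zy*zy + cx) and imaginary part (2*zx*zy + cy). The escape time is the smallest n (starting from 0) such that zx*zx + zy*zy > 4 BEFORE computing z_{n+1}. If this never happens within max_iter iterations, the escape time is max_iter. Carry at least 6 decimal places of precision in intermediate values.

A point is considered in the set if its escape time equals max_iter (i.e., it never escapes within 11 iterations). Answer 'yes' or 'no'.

z_0 = 0 + 0i, c = 0.1390 + 1.0780i
Iter 1: z = 0.1390 + 1.0780i, |z|^2 = 1.1814
Iter 2: z = -1.0038 + 1.3777i, |z|^2 = 2.9056
Iter 3: z = -0.7515 + -1.6877i, |z|^2 = 3.4132
Iter 4: z = -2.1447 + 3.6146i, |z|^2 = 17.6651
Escaped at iteration 4

Answer: no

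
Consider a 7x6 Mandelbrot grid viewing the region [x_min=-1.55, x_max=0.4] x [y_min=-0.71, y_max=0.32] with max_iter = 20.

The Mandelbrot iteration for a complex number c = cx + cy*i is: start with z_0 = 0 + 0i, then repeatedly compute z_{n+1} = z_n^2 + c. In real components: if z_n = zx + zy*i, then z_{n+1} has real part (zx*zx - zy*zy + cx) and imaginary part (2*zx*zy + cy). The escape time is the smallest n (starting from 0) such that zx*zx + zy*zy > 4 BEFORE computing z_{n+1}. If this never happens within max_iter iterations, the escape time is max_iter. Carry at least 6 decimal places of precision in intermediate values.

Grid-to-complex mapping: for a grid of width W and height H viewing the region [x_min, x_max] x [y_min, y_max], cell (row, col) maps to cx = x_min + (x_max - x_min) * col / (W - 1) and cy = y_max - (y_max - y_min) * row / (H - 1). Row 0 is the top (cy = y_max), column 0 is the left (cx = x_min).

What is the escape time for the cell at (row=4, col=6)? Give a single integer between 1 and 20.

z_0 = 0 + 0i, c = 0.4000 + -0.5040i
Iter 1: z = 0.4000 + -0.5040i, |z|^2 = 0.4140
Iter 2: z = 0.3060 + -0.9072i, |z|^2 = 0.9166
Iter 3: z = -0.3294 + -1.0592i, |z|^2 = 1.2304
Iter 4: z = -0.6134 + 0.1938i, |z|^2 = 0.4138
Iter 5: z = 0.7387 + -0.7417i, |z|^2 = 1.0957
Iter 6: z = 0.3955 + -1.5997i, |z|^2 = 2.7156
Iter 7: z = -2.0027 + -1.7695i, |z|^2 = 7.1418
Escaped at iteration 7

Answer: 7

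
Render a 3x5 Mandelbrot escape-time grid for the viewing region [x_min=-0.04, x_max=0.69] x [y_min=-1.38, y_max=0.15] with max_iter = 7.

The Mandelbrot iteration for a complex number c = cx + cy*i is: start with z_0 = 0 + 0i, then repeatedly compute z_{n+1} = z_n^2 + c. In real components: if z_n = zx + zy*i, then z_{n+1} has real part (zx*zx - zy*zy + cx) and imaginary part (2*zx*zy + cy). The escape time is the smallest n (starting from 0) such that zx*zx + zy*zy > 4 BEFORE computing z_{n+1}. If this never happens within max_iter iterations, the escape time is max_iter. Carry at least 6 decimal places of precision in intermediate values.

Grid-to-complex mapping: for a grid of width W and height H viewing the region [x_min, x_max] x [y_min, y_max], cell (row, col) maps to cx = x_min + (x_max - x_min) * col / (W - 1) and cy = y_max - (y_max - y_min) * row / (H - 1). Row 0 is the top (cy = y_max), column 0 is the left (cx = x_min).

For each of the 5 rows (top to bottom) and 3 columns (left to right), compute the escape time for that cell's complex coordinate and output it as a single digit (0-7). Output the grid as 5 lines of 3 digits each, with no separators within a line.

(row=0, col=0): c = -0.0400 + 0.1500i → escape time 7
(row=0, col=1): c = 0.3250 + 0.1500i → escape time 7
(row=0, col=2): c = 0.6900 + 0.1500i → escape time 3
(row=1, col=0): c = -0.0400 + -0.2325i → escape time 7
(row=1, col=1): c = 0.3250 + -0.2325i → escape time 7
(row=1, col=2): c = 0.6900 + -0.2325i → escape time 3
(row=2, col=0): c = -0.0400 + -0.6150i → escape time 7
(row=2, col=1): c = 0.3250 + -0.6150i → escape time 7
(row=2, col=2): c = 0.6900 + -0.6150i → escape time 3
(row=3, col=0): c = -0.0400 + -0.9975i → escape time 7
(row=3, col=1): c = 0.3250 + -0.9975i → escape time 3
(row=3, col=2): c = 0.6900 + -0.9975i → escape time 2
(row=4, col=0): c = -0.0400 + -1.3800i → escape time 2
(row=4, col=1): c = 0.3250 + -1.3800i → escape time 2
(row=4, col=2): c = 0.6900 + -1.3800i → escape time 2

Answer: 773
773
773
732
222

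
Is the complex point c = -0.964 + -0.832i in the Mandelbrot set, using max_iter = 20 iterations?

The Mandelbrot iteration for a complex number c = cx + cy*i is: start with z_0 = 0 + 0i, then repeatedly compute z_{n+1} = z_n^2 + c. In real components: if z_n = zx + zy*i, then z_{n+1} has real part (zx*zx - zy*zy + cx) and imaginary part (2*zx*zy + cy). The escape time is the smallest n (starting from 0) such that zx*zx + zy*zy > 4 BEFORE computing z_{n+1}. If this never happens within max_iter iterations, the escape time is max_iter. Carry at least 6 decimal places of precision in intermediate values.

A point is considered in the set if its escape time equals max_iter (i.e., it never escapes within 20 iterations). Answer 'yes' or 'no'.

z_0 = 0 + 0i, c = -0.9640 + -0.8320i
Iter 1: z = -0.9640 + -0.8320i, |z|^2 = 1.6215
Iter 2: z = -0.7269 + 0.7721i, |z|^2 = 1.1246
Iter 3: z = -1.0317 + -1.9545i, |z|^2 = 4.8846
Escaped at iteration 3

Answer: no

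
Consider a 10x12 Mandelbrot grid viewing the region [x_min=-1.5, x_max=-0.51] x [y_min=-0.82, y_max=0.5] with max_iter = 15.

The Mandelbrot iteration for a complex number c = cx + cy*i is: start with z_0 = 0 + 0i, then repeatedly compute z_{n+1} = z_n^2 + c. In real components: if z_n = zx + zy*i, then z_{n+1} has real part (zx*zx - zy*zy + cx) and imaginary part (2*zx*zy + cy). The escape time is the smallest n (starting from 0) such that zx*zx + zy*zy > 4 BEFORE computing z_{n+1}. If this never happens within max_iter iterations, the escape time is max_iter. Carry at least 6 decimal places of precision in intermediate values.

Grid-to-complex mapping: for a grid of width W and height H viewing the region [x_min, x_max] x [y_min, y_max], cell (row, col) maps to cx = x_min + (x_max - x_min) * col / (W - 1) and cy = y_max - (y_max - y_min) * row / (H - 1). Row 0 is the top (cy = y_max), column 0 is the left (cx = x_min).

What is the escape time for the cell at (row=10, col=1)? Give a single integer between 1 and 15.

z_0 = 0 + 0i, c = -1.3900 + -0.7000i
Iter 1: z = -1.3900 + -0.7000i, |z|^2 = 2.4221
Iter 2: z = 0.0521 + 1.2460i, |z|^2 = 1.5552
Iter 3: z = -2.9398 + -0.5702i, |z|^2 = 8.9675
Escaped at iteration 3

Answer: 3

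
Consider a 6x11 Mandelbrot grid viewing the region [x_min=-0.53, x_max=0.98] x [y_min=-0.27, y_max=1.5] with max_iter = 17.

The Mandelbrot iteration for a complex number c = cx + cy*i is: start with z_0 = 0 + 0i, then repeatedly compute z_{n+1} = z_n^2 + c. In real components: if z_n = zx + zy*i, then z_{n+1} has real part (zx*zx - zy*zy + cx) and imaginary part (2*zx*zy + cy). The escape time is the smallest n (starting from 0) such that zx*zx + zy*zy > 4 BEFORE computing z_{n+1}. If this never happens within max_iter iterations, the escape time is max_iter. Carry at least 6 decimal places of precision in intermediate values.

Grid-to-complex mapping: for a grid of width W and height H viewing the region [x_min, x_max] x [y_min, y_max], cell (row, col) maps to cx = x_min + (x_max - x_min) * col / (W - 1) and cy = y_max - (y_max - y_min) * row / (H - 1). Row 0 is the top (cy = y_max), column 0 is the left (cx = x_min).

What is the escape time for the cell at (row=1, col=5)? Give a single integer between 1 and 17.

z_0 = 0 + 0i, c = 0.9800 + 1.3230i
Iter 1: z = 0.9800 + 1.3230i, |z|^2 = 2.7107
Iter 2: z = 0.1901 + 3.9161i, |z|^2 = 15.3718
Escaped at iteration 2

Answer: 2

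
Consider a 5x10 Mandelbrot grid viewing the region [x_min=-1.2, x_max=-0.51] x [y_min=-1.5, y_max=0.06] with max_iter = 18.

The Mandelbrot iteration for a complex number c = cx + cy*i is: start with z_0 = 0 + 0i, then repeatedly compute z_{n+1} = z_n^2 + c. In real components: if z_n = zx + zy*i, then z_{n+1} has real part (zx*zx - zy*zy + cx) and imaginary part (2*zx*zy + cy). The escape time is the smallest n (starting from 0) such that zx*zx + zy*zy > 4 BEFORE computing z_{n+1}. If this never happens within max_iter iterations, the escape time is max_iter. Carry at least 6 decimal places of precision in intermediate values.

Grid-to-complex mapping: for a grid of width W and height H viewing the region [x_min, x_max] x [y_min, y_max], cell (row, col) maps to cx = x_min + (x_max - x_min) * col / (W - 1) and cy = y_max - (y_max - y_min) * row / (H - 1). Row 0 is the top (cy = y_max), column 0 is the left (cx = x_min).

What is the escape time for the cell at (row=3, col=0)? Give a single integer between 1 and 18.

Answer: 6

Derivation:
z_0 = 0 + 0i, c = -1.2000 + -0.4600i
Iter 1: z = -1.2000 + -0.4600i, |z|^2 = 1.6516
Iter 2: z = 0.0284 + 0.6440i, |z|^2 = 0.4155
Iter 3: z = -1.6139 + -0.4234i, |z|^2 = 2.7841
Iter 4: z = 1.2255 + 0.9067i, |z|^2 = 2.3240
Iter 5: z = -0.5204 + 1.7624i, |z|^2 = 3.3768
Iter 6: z = -4.0352 + -2.2942i, |z|^2 = 21.5466
Escaped at iteration 6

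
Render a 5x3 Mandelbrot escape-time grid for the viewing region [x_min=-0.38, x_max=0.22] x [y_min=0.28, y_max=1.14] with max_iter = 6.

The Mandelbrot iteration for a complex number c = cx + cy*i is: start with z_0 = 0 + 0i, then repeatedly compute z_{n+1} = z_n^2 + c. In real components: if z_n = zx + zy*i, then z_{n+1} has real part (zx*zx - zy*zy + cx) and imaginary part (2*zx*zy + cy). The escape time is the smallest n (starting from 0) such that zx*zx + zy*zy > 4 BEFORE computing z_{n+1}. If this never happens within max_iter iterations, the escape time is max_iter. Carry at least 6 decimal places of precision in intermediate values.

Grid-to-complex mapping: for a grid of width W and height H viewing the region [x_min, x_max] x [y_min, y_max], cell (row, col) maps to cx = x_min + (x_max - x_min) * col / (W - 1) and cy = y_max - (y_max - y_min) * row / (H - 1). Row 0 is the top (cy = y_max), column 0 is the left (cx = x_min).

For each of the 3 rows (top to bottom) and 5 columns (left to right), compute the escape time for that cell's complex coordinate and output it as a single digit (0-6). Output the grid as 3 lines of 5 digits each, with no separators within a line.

Answer: 44433
66666
66666

Derivation:
(row=0, col=0): c = -0.3800 + 1.1400i → escape time 4
(row=0, col=1): c = -0.2300 + 1.1400i → escape time 4
(row=0, col=2): c = -0.0800 + 1.1400i → escape time 4
(row=0, col=3): c = 0.0700 + 1.1400i → escape time 3
(row=0, col=4): c = 0.2200 + 1.1400i → escape time 3
(row=1, col=0): c = -0.3800 + 0.7100i → escape time 6
(row=1, col=1): c = -0.2300 + 0.7100i → escape time 6
(row=1, col=2): c = -0.0800 + 0.7100i → escape time 6
(row=1, col=3): c = 0.0700 + 0.7100i → escape time 6
(row=1, col=4): c = 0.2200 + 0.7100i → escape time 6
(row=2, col=0): c = -0.3800 + 0.2800i → escape time 6
(row=2, col=1): c = -0.2300 + 0.2800i → escape time 6
(row=2, col=2): c = -0.0800 + 0.2800i → escape time 6
(row=2, col=3): c = 0.0700 + 0.2800i → escape time 6
(row=2, col=4): c = 0.2200 + 0.2800i → escape time 6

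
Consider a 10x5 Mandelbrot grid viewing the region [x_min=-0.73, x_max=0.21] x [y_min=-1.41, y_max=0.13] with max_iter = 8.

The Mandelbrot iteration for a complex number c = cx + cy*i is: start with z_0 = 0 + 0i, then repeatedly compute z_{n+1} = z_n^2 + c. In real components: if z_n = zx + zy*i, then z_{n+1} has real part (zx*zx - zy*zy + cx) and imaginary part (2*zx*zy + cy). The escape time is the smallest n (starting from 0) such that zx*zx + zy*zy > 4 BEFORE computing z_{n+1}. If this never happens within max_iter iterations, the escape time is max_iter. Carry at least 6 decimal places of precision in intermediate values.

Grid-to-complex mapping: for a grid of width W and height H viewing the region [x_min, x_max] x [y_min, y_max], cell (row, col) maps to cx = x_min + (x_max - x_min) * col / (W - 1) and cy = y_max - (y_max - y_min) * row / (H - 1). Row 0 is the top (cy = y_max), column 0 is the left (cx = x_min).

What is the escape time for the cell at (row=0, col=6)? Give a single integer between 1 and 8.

Answer: 8

Derivation:
z_0 = 0 + 0i, c = -0.1033 + 0.1300i
Iter 1: z = -0.1033 + 0.1300i, |z|^2 = 0.0276
Iter 2: z = -0.1096 + 0.1031i, |z|^2 = 0.0226
Iter 3: z = -0.1020 + 0.1074i, |z|^2 = 0.0219
Iter 4: z = -0.1045 + 0.1081i, |z|^2 = 0.0226
Iter 5: z = -0.1041 + 0.1074i, |z|^2 = 0.0224
Iter 6: z = -0.1040 + 0.1076i, |z|^2 = 0.0224
Iter 7: z = -0.1041 + 0.1076i, |z|^2 = 0.0224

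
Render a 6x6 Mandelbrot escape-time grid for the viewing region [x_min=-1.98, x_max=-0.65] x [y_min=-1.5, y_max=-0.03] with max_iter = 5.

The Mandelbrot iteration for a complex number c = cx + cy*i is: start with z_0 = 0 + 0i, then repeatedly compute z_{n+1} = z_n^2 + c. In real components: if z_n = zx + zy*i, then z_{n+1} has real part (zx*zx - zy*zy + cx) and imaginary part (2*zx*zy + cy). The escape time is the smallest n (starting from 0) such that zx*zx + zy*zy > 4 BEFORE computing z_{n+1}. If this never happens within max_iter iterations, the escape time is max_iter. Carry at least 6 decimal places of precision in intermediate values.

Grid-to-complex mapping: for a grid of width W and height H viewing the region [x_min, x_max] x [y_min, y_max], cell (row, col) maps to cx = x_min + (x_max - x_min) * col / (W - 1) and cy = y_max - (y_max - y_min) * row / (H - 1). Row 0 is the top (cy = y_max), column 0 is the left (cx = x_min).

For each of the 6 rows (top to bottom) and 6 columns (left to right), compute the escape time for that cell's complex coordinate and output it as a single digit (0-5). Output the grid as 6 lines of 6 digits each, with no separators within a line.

Answer: 555555
145555
133355
123334
112233
111222

Derivation:
(row=0, col=0): c = -1.9800 + -0.0300i → escape time 5
(row=0, col=1): c = -1.7140 + -0.0300i → escape time 5
(row=0, col=2): c = -1.4480 + -0.0300i → escape time 5
(row=0, col=3): c = -1.1820 + -0.0300i → escape time 5
(row=0, col=4): c = -0.9160 + -0.0300i → escape time 5
(row=0, col=5): c = -0.6500 + -0.0300i → escape time 5
(row=1, col=0): c = -1.9800 + -0.3240i → escape time 1
(row=1, col=1): c = -1.7140 + -0.3240i → escape time 4
(row=1, col=2): c = -1.4480 + -0.3240i → escape time 5
(row=1, col=3): c = -1.1820 + -0.3240i → escape time 5
(row=1, col=4): c = -0.9160 + -0.3240i → escape time 5
(row=1, col=5): c = -0.6500 + -0.3240i → escape time 5
(row=2, col=0): c = -1.9800 + -0.6180i → escape time 1
(row=2, col=1): c = -1.7140 + -0.6180i → escape time 3
(row=2, col=2): c = -1.4480 + -0.6180i → escape time 3
(row=2, col=3): c = -1.1820 + -0.6180i → escape time 3
(row=2, col=4): c = -0.9160 + -0.6180i → escape time 5
(row=2, col=5): c = -0.6500 + -0.6180i → escape time 5
(row=3, col=0): c = -1.9800 + -0.9120i → escape time 1
(row=3, col=1): c = -1.7140 + -0.9120i → escape time 2
(row=3, col=2): c = -1.4480 + -0.9120i → escape time 3
(row=3, col=3): c = -1.1820 + -0.9120i → escape time 3
(row=3, col=4): c = -0.9160 + -0.9120i → escape time 3
(row=3, col=5): c = -0.6500 + -0.9120i → escape time 4
(row=4, col=0): c = -1.9800 + -1.2060i → escape time 1
(row=4, col=1): c = -1.7140 + -1.2060i → escape time 1
(row=4, col=2): c = -1.4480 + -1.2060i → escape time 2
(row=4, col=3): c = -1.1820 + -1.2060i → escape time 2
(row=4, col=4): c = -0.9160 + -1.2060i → escape time 3
(row=4, col=5): c = -0.6500 + -1.2060i → escape time 3
(row=5, col=0): c = -1.9800 + -1.5000i → escape time 1
(row=5, col=1): c = -1.7140 + -1.5000i → escape time 1
(row=5, col=2): c = -1.4480 + -1.5000i → escape time 1
(row=5, col=3): c = -1.1820 + -1.5000i → escape time 2
(row=5, col=4): c = -0.9160 + -1.5000i → escape time 2
(row=5, col=5): c = -0.6500 + -1.5000i → escape time 2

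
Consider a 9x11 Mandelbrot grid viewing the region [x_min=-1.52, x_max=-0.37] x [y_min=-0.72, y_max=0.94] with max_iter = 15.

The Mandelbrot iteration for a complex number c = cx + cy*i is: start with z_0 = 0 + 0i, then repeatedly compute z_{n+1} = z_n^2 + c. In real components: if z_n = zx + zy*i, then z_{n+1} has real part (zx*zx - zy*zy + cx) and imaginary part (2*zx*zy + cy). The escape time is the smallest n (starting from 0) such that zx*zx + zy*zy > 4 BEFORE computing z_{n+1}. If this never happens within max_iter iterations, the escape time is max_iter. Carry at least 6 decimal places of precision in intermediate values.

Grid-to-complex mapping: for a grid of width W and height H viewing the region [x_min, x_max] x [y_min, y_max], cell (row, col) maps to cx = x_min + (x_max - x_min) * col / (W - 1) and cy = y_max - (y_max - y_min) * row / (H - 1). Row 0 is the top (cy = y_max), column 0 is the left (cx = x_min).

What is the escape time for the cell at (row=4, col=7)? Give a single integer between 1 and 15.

z_0 = 0 + 0i, c = -0.5138 + 0.2760i
Iter 1: z = -0.5138 + 0.2760i, |z|^2 = 0.3401
Iter 2: z = -0.3260 + -0.0076i, |z|^2 = 0.1063
Iter 3: z = -0.4075 + 0.2809i, |z|^2 = 0.2450
Iter 4: z = -0.4266 + 0.0470i, |z|^2 = 0.1842
Iter 5: z = -0.3340 + 0.2359i, |z|^2 = 0.1672
Iter 6: z = -0.4579 + 0.1184i, |z|^2 = 0.2237
Iter 7: z = -0.3181 + 0.1676i, |z|^2 = 0.1293
Iter 8: z = -0.4406 + 0.1694i, |z|^2 = 0.2228
Iter 9: z = -0.3483 + 0.1267i, |z|^2 = 0.1374
Iter 10: z = -0.4085 + 0.1877i, |z|^2 = 0.2021
Iter 11: z = -0.3821 + 0.1226i, |z|^2 = 0.1611
Iter 12: z = -0.3828 + 0.1823i, |z|^2 = 0.1797
Iter 13: z = -0.4005 + 0.1365i, |z|^2 = 0.1790
Iter 14: z = -0.3720 + 0.1667i, |z|^2 = 0.1662

Answer: 15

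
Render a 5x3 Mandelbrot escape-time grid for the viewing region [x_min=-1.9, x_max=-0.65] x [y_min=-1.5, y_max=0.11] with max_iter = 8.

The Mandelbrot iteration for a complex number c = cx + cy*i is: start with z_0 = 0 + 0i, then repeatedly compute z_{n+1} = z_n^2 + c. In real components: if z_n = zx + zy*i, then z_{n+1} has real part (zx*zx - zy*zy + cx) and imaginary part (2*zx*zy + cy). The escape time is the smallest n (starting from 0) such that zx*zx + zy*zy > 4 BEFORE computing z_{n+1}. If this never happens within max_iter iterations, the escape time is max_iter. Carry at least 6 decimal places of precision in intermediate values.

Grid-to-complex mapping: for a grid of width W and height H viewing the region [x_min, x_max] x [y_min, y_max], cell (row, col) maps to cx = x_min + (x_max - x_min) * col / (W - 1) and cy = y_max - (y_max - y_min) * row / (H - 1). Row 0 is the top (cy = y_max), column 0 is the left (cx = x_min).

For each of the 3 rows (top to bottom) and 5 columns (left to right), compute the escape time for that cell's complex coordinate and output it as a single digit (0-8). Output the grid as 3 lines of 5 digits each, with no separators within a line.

(row=0, col=0): c = -1.9000 + 0.1100i → escape time 4
(row=0, col=1): c = -1.5875 + 0.1100i → escape time 6
(row=0, col=2): c = -1.2750 + 0.1100i → escape time 8
(row=0, col=3): c = -0.9625 + 0.1100i → escape time 8
(row=0, col=4): c = -0.6500 + 0.1100i → escape time 8
(row=1, col=0): c = -1.9000 + -0.6950i → escape time 1
(row=1, col=1): c = -1.5875 + -0.6950i → escape time 3
(row=1, col=2): c = -1.2750 + -0.6950i → escape time 3
(row=1, col=3): c = -0.9625 + -0.6950i → escape time 4
(row=1, col=4): c = -0.6500 + -0.6950i → escape time 6
(row=2, col=0): c = -1.9000 + -1.5000i → escape time 1
(row=2, col=1): c = -1.5875 + -1.5000i → escape time 1
(row=2, col=2): c = -1.2750 + -1.5000i → escape time 2
(row=2, col=3): c = -0.9625 + -1.5000i → escape time 2
(row=2, col=4): c = -0.6500 + -1.5000i → escape time 2

Answer: 46888
13346
11222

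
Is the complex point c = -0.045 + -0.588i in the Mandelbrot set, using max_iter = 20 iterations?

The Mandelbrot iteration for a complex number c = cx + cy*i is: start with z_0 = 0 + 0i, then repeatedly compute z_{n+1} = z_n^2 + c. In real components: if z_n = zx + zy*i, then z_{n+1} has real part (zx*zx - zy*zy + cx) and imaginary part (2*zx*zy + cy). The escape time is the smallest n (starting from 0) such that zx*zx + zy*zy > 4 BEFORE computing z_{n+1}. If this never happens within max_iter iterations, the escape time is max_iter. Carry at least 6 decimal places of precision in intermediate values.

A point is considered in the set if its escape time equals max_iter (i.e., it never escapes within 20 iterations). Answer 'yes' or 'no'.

Answer: yes

Derivation:
z_0 = 0 + 0i, c = -0.0450 + -0.5880i
Iter 1: z = -0.0450 + -0.5880i, |z|^2 = 0.3478
Iter 2: z = -0.3887 + -0.5351i, |z|^2 = 0.4374
Iter 3: z = -0.1802 + -0.1720i, |z|^2 = 0.0621
Iter 4: z = -0.0421 + -0.5260i, |z|^2 = 0.2785
Iter 5: z = -0.3199 + -0.5437i, |z|^2 = 0.3979
Iter 6: z = -0.2383 + -0.2401i, |z|^2 = 0.1144
Iter 7: z = -0.0459 + -0.4736i, |z|^2 = 0.2264
Iter 8: z = -0.2672 + -0.5445i, |z|^2 = 0.3679
Iter 9: z = -0.2701 + -0.2970i, |z|^2 = 0.1612
Iter 10: z = -0.0603 + -0.4275i, |z|^2 = 0.1864
Iter 11: z = -0.2241 + -0.5365i, |z|^2 = 0.3380
Iter 12: z = -0.2826 + -0.3475i, |z|^2 = 0.2006
Iter 13: z = -0.0859 + -0.3916i, |z|^2 = 0.1607
Iter 14: z = -0.1910 + -0.5207i, |z|^2 = 0.3076
Iter 15: z = -0.2797 + -0.3891i, |z|^2 = 0.2296
Iter 16: z = -0.1182 + -0.3704i, |z|^2 = 0.1511
Iter 17: z = -0.1682 + -0.5004i, |z|^2 = 0.2787
Iter 18: z = -0.2672 + -0.4197i, |z|^2 = 0.2475
Iter 19: z = -0.1497 + -0.3638i, |z|^2 = 0.1547
Did not escape in 20 iterations → in set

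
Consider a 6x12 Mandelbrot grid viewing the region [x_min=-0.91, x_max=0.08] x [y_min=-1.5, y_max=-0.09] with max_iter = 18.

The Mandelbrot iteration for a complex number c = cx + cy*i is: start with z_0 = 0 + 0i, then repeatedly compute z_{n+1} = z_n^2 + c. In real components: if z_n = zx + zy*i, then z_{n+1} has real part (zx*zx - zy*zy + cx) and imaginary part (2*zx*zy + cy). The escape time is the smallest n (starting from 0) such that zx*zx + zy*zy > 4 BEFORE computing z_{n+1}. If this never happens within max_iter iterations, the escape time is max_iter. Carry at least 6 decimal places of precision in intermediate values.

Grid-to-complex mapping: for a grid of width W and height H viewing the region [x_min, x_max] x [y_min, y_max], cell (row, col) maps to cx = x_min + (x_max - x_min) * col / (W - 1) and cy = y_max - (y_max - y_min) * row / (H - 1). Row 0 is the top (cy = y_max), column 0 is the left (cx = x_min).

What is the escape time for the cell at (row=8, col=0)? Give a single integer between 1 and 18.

Answer: 3

Derivation:
z_0 = 0 + 0i, c = -0.9100 + -1.1155i
Iter 1: z = -0.9100 + -1.1155i, |z|^2 = 2.0723
Iter 2: z = -1.3261 + 0.9147i, |z|^2 = 2.5953
Iter 3: z = 0.0120 + -3.5414i, |z|^2 = 12.5418
Escaped at iteration 3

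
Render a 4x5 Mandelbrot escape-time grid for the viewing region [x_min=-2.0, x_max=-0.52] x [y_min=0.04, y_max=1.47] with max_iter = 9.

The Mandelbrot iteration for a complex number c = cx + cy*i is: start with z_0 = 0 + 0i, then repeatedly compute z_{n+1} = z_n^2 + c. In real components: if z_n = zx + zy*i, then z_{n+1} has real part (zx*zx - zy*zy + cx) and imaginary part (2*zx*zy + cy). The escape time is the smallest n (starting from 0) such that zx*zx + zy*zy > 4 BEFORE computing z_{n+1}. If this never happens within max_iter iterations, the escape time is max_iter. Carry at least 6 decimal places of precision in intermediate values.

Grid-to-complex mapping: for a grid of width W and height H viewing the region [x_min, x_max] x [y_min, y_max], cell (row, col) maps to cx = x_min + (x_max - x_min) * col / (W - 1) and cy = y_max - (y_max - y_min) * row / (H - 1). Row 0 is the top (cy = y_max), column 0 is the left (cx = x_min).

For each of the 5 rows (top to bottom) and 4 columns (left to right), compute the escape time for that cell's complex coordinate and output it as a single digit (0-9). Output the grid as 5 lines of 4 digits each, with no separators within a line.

(row=0, col=0): c = -2.0000 + 1.4700i → escape time 1
(row=0, col=1): c = -1.5067 + 1.4700i → escape time 1
(row=0, col=2): c = -1.0133 + 1.4700i → escape time 2
(row=0, col=3): c = -0.5200 + 1.4700i → escape time 2
(row=1, col=0): c = -2.0000 + 1.1125i → escape time 1
(row=1, col=1): c = -1.5067 + 1.1125i → escape time 2
(row=1, col=2): c = -1.0133 + 1.1125i → escape time 3
(row=1, col=3): c = -0.5200 + 1.1125i → escape time 3
(row=2, col=0): c = -2.0000 + 0.7550i → escape time 1
(row=2, col=1): c = -1.5067 + 0.7550i → escape time 3
(row=2, col=2): c = -1.0133 + 0.7550i → escape time 3
(row=2, col=3): c = -0.5200 + 0.7550i → escape time 6
(row=3, col=0): c = -2.0000 + 0.3975i → escape time 1
(row=3, col=1): c = -1.5067 + 0.3975i → escape time 4
(row=3, col=2): c = -1.0133 + 0.3975i → escape time 8
(row=3, col=3): c = -0.5200 + 0.3975i → escape time 9
(row=4, col=0): c = -2.0000 + 0.0400i → escape time 1
(row=4, col=1): c = -1.5067 + 0.0400i → escape time 9
(row=4, col=2): c = -1.0133 + 0.0400i → escape time 9
(row=4, col=3): c = -0.5200 + 0.0400i → escape time 9

Answer: 1122
1233
1336
1489
1999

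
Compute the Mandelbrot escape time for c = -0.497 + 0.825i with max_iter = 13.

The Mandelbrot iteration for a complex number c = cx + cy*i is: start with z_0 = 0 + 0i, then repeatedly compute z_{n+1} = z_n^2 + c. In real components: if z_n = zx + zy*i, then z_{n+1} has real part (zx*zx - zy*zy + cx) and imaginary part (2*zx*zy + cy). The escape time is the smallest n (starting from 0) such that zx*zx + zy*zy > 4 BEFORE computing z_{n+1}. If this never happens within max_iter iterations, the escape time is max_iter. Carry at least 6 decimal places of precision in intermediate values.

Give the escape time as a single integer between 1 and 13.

z_0 = 0 + 0i, c = -0.4970 + 0.8250i
Iter 1: z = -0.4970 + 0.8250i, |z|^2 = 0.9276
Iter 2: z = -0.9306 + 0.0050i, |z|^2 = 0.8661
Iter 3: z = 0.3690 + 0.8158i, |z|^2 = 0.8017
Iter 4: z = -1.0263 + 1.4271i, |z|^2 = 3.0899
Iter 5: z = -1.4802 + -2.1043i, |z|^2 = 6.6192
Escaped at iteration 5

Answer: 5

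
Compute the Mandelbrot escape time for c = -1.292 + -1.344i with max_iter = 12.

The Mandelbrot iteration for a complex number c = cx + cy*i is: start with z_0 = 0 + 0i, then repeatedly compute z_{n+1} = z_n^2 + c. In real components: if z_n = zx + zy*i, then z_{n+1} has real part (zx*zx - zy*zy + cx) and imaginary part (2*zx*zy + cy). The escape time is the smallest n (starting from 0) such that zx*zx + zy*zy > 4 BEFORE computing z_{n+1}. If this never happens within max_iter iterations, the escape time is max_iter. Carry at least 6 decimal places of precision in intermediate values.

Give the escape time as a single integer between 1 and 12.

Answer: 2

Derivation:
z_0 = 0 + 0i, c = -1.2920 + -1.3440i
Iter 1: z = -1.2920 + -1.3440i, |z|^2 = 3.4756
Iter 2: z = -1.4291 + 2.1289i, |z|^2 = 6.5744
Escaped at iteration 2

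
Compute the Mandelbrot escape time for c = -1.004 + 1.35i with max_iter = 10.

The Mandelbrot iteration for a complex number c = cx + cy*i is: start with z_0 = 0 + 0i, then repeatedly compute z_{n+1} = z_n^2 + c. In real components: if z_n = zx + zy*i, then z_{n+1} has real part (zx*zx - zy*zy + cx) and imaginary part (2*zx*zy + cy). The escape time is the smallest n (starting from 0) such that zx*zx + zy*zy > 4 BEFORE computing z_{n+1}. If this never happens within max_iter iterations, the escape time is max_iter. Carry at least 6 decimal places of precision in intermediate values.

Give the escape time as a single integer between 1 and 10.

Answer: 2

Derivation:
z_0 = 0 + 0i, c = -1.0040 + 1.3500i
Iter 1: z = -1.0040 + 1.3500i, |z|^2 = 2.8305
Iter 2: z = -1.8185 + -1.3608i, |z|^2 = 5.1587
Escaped at iteration 2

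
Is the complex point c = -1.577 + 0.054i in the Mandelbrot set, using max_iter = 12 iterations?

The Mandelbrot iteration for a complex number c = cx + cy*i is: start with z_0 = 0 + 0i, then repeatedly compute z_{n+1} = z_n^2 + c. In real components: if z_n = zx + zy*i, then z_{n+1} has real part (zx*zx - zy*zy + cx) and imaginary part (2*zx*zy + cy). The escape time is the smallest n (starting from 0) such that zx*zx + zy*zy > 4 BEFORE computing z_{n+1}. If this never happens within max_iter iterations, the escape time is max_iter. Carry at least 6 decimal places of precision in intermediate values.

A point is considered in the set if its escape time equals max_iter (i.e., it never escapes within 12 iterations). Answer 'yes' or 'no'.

Answer: no

Derivation:
z_0 = 0 + 0i, c = -1.5770 + 0.0540i
Iter 1: z = -1.5770 + 0.0540i, |z|^2 = 2.4898
Iter 2: z = 0.9070 + -0.1163i, |z|^2 = 0.8362
Iter 3: z = -0.7679 + -0.1570i, |z|^2 = 0.6143
Iter 4: z = -1.0120 + 0.2951i, |z|^2 = 1.1113
Iter 5: z = -0.6399 + -0.5433i, |z|^2 = 0.7046
Iter 6: z = -1.4628 + 0.7493i, |z|^2 = 2.7012
Iter 7: z = 0.0013 + -2.1381i, |z|^2 = 4.5716
Escaped at iteration 7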